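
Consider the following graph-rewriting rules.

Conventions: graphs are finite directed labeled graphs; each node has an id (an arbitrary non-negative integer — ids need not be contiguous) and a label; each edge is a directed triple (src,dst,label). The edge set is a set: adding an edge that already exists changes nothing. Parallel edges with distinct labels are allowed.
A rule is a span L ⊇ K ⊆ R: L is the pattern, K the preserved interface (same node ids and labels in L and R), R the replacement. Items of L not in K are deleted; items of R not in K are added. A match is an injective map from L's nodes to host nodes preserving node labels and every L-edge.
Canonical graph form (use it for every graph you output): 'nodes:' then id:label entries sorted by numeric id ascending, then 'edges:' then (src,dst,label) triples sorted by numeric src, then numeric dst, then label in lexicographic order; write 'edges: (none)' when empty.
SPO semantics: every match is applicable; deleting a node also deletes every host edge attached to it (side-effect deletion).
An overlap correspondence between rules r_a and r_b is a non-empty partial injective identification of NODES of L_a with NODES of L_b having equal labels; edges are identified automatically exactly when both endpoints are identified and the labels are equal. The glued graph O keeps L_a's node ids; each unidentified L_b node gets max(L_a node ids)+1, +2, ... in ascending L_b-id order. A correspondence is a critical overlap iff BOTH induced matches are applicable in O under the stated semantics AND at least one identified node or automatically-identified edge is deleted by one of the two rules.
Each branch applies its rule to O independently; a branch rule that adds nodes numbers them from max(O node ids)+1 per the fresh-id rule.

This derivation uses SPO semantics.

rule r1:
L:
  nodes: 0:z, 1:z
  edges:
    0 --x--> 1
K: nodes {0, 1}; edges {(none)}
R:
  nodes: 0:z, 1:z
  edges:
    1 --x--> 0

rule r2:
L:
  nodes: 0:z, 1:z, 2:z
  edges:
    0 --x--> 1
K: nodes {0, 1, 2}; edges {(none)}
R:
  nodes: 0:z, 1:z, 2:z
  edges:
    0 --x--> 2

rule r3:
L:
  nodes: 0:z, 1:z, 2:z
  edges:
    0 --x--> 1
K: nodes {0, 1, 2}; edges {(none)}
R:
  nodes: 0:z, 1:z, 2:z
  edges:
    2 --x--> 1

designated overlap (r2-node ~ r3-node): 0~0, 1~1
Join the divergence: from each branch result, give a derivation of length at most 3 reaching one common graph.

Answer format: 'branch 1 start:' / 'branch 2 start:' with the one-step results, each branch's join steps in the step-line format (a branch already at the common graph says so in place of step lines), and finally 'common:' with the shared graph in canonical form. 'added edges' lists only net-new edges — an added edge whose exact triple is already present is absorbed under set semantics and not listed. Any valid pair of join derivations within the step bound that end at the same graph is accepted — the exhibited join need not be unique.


branch 1 start:
nodes: 0:z, 1:z, 2:z, 3:z
edges: (0,2,x)
branch 2 start:
nodes: 0:z, 1:z, 2:z, 3:z
edges: (3,1,x)
branch 1 step 1: rule r2; match: 0->0, 1->2, 2->1; deleted nodes (none); deleted edges (0,2,x); added nodes (none); added edges (0,1,x); result: nodes: 0:z, 1:z, 2:z, 3:z edges: (0,1,x)
branch 2 step 1: rule r3; match: 0->3, 1->1, 2->0; deleted nodes (none); deleted edges (3,1,x); added nodes (none); added edges (0,1,x); result: nodes: 0:z, 1:z, 2:z, 3:z edges: (0,1,x)
common:
nodes: 0:z, 1:z, 2:z, 3:z
edges: (0,1,x)


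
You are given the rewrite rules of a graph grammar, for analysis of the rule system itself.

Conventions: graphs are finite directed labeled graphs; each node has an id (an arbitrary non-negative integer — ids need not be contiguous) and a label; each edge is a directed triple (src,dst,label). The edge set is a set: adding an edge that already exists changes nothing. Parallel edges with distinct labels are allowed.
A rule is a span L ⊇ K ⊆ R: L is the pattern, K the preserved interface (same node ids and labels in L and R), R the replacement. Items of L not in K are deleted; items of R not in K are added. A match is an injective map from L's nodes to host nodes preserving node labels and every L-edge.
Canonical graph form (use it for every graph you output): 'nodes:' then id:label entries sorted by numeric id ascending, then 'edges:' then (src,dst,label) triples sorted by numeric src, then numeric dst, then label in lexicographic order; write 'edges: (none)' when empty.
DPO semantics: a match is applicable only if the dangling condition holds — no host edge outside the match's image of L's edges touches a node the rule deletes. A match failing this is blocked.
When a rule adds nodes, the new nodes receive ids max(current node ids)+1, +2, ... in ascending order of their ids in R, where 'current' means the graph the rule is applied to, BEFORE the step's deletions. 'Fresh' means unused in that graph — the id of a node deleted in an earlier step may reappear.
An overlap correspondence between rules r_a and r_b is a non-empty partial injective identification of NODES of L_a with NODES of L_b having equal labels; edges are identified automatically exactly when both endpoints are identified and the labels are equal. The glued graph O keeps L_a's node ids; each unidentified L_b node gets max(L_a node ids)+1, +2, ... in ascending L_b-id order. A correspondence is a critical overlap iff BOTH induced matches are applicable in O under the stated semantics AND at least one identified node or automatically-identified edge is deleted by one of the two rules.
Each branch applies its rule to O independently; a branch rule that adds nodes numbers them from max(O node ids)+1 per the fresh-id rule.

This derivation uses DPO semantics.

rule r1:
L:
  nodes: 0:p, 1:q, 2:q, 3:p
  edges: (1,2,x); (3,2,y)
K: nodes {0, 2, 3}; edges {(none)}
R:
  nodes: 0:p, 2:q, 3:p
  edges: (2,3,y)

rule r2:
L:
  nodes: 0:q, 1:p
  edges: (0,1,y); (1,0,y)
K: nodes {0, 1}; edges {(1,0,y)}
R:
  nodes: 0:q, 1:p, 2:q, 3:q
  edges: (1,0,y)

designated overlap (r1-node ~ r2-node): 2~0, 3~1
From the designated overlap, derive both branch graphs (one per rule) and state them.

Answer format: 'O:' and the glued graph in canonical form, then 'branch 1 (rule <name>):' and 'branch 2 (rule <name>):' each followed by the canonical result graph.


O:
nodes: 0:p, 1:q, 2:q, 3:p
edges: (1,2,x); (2,3,y); (3,2,y)
branch 1 (rule r1):
nodes: 0:p, 2:q, 3:p
edges: (2,3,y)
branch 2 (rule r2):
nodes: 0:p, 1:q, 2:q, 3:p, 4:q, 5:q
edges: (1,2,x); (3,2,y)


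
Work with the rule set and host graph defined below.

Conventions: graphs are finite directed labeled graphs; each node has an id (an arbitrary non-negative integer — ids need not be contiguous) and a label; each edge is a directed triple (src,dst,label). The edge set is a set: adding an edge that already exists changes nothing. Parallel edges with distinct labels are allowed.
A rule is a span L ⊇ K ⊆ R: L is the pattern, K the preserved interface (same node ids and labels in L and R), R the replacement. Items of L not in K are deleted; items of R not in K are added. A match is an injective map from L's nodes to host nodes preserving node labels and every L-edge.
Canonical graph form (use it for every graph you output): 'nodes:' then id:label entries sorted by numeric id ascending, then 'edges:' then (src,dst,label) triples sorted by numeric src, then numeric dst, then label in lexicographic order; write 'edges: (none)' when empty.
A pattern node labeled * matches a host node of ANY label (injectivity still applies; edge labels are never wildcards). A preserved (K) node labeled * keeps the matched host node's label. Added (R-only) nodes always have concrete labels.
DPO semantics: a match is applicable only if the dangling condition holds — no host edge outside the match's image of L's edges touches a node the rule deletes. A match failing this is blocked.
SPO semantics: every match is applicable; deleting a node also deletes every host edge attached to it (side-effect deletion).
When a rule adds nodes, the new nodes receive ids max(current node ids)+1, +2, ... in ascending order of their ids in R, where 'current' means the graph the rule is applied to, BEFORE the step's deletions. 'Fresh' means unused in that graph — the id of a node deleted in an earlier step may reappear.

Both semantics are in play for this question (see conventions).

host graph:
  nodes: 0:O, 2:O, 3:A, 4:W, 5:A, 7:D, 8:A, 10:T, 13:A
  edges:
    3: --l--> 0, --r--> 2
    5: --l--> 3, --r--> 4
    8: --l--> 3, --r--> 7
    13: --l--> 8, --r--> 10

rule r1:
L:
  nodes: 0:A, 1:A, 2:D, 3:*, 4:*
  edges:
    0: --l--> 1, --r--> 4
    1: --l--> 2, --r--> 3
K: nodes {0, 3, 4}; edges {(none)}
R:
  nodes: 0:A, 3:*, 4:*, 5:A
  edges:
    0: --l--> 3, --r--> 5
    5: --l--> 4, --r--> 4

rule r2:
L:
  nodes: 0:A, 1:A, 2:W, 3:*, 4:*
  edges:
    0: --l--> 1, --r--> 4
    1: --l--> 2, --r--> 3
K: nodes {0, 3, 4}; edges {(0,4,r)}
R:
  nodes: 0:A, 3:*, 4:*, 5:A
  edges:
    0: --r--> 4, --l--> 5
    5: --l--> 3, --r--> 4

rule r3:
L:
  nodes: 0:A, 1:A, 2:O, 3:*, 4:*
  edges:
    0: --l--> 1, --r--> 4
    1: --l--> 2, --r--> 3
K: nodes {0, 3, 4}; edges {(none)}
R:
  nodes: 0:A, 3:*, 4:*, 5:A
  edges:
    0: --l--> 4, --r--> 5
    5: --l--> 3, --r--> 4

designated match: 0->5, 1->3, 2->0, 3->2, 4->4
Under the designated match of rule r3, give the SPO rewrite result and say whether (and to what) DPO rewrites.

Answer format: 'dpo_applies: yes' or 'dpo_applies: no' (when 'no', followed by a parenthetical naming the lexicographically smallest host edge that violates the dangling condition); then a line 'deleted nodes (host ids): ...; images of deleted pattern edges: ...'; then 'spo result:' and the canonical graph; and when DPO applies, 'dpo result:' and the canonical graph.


dpo_applies: no
(the rule deletes node 3, which keeps host edge (8,3,l) outside the match image — the dangling condition fails, DPO blocks; SPO proceeds and side-deletes such edges)
deleted nodes (host ids): 0, 3; images of deleted pattern edges: (3,0,l); (3,2,r); (5,3,l); (5,4,r)
spo result:
nodes: 2:O, 4:W, 5:A, 7:D, 8:A, 10:T, 13:A, 14:A
edges: (5,4,l); (5,14,r); (8,7,r); (13,8,l); (13,10,r); (14,2,l); (14,4,r)


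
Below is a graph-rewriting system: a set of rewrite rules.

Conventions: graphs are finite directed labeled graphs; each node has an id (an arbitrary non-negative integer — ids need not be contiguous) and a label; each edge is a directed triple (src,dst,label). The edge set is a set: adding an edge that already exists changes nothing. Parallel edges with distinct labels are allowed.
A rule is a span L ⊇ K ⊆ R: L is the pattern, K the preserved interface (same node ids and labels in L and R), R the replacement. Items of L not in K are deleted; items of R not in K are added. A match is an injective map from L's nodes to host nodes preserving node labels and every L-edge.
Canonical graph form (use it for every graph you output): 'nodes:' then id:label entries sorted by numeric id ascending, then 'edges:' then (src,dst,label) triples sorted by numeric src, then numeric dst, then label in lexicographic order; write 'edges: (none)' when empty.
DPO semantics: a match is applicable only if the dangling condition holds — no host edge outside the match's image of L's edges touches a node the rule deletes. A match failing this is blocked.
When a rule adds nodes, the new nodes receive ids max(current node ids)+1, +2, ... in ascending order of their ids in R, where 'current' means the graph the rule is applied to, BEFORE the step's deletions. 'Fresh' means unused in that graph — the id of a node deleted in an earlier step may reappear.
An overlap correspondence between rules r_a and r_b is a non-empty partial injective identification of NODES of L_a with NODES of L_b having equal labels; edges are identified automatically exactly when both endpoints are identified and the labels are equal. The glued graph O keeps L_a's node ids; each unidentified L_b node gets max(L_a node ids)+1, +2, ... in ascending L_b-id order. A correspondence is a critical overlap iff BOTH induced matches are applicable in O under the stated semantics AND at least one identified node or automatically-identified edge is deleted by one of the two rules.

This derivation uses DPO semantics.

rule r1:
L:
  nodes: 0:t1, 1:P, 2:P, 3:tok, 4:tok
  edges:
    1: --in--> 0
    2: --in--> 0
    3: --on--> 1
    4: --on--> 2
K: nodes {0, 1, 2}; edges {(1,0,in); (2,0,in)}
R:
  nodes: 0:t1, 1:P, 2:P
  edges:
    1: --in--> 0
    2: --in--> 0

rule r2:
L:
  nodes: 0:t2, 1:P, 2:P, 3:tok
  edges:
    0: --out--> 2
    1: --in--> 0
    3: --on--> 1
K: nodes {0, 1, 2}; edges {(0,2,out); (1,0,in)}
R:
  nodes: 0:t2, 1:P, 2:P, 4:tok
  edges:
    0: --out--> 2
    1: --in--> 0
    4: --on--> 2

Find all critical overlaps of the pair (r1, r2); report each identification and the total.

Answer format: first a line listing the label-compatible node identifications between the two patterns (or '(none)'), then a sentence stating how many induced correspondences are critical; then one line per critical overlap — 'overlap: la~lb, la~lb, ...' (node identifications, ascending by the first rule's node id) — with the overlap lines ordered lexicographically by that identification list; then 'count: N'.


label-compatible node identifications between L(r1) and L(r2): 1~1, 1~2, 2~1, 2~2, 3~3, 4~3
4 of the induced correspondences are critical overlaps of r1 and r2.
overlap: 1~1, 2~2, 3~3
overlap: 1~1, 3~3
overlap: 1~2, 2~1, 4~3
overlap: 2~1, 4~3
count: 4


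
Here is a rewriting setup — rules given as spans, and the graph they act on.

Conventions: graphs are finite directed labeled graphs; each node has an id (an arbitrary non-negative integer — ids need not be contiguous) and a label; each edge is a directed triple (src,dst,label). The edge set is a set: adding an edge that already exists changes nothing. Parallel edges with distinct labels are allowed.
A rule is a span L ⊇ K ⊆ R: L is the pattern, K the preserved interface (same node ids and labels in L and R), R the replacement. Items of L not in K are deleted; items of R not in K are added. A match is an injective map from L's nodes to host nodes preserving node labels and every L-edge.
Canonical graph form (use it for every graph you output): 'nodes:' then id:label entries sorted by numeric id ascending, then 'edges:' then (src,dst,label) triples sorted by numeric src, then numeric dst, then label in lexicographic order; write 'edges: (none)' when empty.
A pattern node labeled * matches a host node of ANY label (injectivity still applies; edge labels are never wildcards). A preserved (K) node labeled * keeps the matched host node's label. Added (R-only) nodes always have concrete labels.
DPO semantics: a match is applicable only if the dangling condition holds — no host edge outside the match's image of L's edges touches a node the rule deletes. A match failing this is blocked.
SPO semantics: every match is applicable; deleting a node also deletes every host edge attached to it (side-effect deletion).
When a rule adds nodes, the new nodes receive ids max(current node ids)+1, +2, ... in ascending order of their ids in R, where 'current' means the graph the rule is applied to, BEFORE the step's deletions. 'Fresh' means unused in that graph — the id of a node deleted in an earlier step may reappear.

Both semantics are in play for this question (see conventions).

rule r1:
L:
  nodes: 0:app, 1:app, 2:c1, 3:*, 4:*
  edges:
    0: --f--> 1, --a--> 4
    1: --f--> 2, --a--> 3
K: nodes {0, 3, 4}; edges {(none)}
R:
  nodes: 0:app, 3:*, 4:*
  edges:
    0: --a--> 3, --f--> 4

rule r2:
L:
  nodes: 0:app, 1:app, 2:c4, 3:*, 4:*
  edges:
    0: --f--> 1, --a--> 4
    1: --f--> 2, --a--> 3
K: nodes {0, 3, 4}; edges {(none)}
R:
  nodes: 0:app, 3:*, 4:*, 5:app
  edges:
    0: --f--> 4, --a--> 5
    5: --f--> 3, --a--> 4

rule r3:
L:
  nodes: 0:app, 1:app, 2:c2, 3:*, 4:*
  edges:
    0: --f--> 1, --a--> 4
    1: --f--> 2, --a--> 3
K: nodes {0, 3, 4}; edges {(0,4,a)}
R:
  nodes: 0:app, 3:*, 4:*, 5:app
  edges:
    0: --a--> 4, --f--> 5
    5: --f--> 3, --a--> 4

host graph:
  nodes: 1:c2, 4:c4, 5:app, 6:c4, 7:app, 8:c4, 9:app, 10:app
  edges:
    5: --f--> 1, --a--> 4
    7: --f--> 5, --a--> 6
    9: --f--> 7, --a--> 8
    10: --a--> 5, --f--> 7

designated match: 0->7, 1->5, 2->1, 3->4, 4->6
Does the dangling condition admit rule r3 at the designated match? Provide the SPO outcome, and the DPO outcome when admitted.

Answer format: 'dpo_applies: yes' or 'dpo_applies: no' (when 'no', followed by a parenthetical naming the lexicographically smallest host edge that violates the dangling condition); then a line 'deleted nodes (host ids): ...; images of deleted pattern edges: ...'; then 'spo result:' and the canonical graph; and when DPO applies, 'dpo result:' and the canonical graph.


dpo_applies: no
(the rule deletes node 5, which keeps host edge (10,5,a) outside the match image — the dangling condition fails, DPO blocks; SPO proceeds and side-deletes such edges)
deleted nodes (host ids): 1, 5; images of deleted pattern edges: (5,1,f); (5,4,a); (7,5,f)
spo result:
nodes: 4:c4, 6:c4, 7:app, 8:c4, 9:app, 10:app, 11:app
edges: (7,6,a); (7,11,f); (9,7,f); (9,8,a); (10,7,f); (11,4,f); (11,6,a)


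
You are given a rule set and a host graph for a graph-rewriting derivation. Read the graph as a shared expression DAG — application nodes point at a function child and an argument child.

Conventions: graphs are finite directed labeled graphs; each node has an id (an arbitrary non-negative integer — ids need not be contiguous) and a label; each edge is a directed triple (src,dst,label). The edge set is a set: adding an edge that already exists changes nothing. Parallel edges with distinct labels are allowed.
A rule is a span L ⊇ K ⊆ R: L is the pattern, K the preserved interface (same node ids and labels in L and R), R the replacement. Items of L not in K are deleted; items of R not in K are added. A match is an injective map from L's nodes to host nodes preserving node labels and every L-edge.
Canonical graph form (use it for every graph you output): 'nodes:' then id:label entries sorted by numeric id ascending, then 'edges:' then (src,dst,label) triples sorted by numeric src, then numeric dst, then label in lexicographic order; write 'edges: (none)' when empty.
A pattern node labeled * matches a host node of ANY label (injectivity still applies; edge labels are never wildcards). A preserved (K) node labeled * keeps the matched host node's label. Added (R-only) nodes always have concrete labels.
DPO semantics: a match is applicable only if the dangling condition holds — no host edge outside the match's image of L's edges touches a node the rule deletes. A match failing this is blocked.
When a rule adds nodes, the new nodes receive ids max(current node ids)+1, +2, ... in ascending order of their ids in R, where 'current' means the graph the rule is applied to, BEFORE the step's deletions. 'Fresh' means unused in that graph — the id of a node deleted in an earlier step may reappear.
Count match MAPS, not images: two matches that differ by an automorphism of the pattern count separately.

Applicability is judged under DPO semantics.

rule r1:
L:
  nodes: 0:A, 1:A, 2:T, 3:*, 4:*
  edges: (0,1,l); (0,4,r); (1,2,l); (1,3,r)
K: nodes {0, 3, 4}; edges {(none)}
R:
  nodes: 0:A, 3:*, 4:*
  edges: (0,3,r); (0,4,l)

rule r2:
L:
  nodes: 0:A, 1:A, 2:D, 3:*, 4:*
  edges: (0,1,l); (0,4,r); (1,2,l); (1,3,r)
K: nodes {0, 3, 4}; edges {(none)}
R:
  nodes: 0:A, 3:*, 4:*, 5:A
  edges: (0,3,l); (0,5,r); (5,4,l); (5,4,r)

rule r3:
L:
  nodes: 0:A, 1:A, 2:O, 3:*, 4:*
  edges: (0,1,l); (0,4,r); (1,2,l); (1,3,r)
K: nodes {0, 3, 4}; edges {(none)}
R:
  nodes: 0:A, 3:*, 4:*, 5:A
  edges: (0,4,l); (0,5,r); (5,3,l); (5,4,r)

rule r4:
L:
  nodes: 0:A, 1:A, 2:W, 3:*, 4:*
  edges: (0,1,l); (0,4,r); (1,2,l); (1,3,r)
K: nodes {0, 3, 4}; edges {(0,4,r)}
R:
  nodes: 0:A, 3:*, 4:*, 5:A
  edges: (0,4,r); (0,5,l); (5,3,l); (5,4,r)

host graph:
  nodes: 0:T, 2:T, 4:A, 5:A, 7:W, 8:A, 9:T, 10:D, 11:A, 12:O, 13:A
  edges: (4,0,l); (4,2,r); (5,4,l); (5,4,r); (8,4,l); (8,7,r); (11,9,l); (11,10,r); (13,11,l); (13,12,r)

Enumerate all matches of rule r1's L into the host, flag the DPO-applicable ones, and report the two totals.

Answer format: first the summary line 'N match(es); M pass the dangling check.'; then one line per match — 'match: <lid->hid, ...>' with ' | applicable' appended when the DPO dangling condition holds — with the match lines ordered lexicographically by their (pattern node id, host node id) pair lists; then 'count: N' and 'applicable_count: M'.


2 match(es); 1 pass the dangling check.
match: 0->8, 1->4, 2->0, 3->2, 4->7
match: 0->13, 1->11, 2->9, 3->10, 4->12 | applicable
count: 2
applicable_count: 1


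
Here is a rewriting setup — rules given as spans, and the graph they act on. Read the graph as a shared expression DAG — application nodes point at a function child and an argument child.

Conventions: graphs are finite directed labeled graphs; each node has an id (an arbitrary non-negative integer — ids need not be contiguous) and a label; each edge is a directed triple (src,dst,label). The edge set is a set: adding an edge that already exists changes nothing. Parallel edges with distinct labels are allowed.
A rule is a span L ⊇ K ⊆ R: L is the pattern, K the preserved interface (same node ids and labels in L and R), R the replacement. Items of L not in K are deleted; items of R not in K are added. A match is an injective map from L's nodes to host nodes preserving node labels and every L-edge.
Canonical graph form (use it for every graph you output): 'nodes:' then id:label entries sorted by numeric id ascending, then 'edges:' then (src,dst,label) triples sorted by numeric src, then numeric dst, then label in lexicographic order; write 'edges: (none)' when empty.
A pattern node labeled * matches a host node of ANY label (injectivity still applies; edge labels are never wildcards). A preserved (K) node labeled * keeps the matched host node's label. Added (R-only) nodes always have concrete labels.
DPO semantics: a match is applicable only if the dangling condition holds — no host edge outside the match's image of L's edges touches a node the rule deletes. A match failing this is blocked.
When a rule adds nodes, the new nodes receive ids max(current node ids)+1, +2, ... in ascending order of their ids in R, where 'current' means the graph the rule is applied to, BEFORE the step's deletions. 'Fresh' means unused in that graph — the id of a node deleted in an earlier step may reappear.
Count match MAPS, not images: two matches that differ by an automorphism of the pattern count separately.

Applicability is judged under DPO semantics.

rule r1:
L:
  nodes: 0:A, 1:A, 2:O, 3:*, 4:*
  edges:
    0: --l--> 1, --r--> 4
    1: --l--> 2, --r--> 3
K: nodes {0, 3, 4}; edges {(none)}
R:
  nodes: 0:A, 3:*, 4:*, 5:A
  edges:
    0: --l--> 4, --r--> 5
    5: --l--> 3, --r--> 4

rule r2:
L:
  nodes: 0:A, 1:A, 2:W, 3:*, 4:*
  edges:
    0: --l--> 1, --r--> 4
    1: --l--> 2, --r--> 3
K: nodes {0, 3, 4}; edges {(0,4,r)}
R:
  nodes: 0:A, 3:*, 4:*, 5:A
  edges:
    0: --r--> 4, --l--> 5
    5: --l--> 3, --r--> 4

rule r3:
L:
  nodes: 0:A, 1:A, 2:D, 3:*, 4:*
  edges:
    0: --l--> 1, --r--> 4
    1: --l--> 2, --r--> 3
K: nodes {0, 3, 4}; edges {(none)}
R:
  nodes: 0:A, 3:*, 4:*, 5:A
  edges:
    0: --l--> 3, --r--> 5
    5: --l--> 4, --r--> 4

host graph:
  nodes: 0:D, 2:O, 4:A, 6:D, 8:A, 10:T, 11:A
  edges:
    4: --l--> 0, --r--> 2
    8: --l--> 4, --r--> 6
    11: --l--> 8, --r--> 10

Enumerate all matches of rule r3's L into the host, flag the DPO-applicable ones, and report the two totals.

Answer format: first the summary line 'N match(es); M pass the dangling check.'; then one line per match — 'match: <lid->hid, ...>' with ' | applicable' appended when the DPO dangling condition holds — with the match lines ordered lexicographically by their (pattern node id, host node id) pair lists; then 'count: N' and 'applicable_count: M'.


1 match(es); 1 pass the dangling check.
match: 0->8, 1->4, 2->0, 3->2, 4->6 | applicable
count: 1
applicable_count: 1


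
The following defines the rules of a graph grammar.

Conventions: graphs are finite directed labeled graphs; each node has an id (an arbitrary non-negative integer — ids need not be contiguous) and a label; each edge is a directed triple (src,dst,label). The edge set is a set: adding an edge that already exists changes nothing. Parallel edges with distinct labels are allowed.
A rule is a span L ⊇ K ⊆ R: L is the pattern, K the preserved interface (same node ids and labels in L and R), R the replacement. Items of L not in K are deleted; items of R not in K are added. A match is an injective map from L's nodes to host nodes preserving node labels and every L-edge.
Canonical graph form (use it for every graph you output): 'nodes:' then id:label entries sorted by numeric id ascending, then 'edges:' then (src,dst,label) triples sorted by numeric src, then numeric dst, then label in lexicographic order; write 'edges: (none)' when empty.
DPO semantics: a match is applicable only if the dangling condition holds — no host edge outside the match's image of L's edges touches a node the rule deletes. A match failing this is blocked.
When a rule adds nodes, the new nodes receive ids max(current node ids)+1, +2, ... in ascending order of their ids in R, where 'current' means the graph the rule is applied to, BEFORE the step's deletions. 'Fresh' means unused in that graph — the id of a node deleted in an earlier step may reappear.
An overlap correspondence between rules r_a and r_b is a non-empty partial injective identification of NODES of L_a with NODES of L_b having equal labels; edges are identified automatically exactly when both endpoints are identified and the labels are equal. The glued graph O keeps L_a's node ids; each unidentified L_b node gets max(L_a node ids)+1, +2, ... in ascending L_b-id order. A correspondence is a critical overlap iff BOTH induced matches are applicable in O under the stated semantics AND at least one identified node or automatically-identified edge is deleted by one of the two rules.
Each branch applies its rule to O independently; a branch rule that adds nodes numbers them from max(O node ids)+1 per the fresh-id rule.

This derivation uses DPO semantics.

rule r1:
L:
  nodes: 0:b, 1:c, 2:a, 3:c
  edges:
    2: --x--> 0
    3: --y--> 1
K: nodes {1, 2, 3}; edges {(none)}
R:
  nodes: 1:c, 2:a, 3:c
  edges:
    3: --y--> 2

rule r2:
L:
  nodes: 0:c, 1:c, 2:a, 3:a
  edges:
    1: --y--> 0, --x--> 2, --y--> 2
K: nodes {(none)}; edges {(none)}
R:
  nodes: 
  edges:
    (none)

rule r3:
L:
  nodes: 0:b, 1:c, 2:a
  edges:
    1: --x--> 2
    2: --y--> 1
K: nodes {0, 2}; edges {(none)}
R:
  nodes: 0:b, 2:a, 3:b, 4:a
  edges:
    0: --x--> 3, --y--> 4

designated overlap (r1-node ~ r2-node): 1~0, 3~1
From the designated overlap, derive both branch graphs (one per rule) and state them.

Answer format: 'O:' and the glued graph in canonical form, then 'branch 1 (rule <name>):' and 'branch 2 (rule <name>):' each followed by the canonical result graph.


O:
nodes: 0:b, 1:c, 2:a, 3:c, 4:a, 5:a
edges: (2,0,x); (3,1,y); (3,4,x); (3,4,y)
branch 1 (rule r1):
nodes: 1:c, 2:a, 3:c, 4:a, 5:a
edges: (3,2,y); (3,4,x); (3,4,y)
branch 2 (rule r2):
nodes: 0:b, 2:a
edges: (2,0,x)


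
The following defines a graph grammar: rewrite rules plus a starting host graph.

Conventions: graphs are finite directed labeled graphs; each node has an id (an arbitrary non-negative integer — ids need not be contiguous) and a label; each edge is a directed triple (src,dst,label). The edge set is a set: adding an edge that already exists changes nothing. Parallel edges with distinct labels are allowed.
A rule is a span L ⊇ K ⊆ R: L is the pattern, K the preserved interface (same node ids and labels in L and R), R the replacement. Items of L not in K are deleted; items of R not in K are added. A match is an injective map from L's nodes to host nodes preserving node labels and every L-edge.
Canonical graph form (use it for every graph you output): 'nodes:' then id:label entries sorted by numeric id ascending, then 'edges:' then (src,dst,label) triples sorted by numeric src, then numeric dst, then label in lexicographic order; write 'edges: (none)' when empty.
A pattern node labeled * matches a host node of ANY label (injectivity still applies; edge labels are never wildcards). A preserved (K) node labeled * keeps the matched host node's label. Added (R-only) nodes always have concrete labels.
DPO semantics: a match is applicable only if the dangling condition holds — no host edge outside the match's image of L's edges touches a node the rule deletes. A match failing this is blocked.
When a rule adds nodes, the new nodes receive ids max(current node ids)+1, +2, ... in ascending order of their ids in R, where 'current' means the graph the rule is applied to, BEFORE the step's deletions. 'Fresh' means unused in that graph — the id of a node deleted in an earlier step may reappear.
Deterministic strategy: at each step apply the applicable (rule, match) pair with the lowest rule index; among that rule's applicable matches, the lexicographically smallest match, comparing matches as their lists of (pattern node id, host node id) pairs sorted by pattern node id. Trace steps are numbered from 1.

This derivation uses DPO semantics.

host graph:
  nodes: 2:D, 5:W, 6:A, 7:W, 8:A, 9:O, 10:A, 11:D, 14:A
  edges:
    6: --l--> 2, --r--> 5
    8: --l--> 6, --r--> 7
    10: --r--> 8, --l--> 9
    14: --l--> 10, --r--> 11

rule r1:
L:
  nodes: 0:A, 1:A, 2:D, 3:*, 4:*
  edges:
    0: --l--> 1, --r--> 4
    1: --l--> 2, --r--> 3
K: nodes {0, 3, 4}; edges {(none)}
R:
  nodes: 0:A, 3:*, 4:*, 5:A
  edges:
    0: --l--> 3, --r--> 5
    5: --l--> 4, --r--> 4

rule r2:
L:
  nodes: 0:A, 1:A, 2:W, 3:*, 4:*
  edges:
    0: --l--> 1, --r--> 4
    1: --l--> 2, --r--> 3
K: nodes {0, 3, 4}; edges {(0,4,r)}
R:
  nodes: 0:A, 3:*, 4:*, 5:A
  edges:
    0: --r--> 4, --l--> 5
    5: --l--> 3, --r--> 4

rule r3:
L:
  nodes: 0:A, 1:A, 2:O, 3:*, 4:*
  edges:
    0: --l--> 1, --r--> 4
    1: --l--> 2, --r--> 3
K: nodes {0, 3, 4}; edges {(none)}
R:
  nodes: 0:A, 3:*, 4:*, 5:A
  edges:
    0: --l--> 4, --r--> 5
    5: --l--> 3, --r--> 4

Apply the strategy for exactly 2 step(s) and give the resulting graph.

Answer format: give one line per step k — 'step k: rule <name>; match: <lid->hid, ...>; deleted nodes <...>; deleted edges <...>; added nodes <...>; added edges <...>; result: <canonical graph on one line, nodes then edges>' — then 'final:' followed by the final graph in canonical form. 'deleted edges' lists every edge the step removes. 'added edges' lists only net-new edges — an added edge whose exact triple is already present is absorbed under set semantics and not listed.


step 1: rule r1; match: 0->8, 1->6, 2->2, 3->5, 4->7; deleted nodes 2, 6; deleted edges (6,2,l); (6,5,r); (8,6,l); (8,7,r); added nodes 15; added edges (8,5,l); (8,15,r); (15,7,l); (15,7,r); result: nodes: 5:W, 7:W, 8:A, 9:O, 10:A, 11:D, 14:A, 15:A edges: (8,5,l); (8,15,r); (10,8,r); (10,9,l); (14,10,l); (14,11,r); (15,7,l); (15,7,r)
step 2: rule r3; match: 0->14, 1->10, 2->9, 3->8, 4->11; deleted nodes 9, 10; deleted edges (10,8,r); (10,9,l); (14,10,l); (14,11,r); added nodes 16; added edges (14,11,l); (14,16,r); (16,8,l); (16,11,r); result: nodes: 5:W, 7:W, 8:A, 11:D, 14:A, 15:A, 16:A edges: (8,5,l); (8,15,r); (14,11,l); (14,16,r); (15,7,l); (15,7,r); (16,8,l); (16,11,r)
final:
nodes: 5:W, 7:W, 8:A, 11:D, 14:A, 15:A, 16:A
edges: (8,5,l); (8,15,r); (14,11,l); (14,16,r); (15,7,l); (15,7,r); (16,8,l); (16,11,r)


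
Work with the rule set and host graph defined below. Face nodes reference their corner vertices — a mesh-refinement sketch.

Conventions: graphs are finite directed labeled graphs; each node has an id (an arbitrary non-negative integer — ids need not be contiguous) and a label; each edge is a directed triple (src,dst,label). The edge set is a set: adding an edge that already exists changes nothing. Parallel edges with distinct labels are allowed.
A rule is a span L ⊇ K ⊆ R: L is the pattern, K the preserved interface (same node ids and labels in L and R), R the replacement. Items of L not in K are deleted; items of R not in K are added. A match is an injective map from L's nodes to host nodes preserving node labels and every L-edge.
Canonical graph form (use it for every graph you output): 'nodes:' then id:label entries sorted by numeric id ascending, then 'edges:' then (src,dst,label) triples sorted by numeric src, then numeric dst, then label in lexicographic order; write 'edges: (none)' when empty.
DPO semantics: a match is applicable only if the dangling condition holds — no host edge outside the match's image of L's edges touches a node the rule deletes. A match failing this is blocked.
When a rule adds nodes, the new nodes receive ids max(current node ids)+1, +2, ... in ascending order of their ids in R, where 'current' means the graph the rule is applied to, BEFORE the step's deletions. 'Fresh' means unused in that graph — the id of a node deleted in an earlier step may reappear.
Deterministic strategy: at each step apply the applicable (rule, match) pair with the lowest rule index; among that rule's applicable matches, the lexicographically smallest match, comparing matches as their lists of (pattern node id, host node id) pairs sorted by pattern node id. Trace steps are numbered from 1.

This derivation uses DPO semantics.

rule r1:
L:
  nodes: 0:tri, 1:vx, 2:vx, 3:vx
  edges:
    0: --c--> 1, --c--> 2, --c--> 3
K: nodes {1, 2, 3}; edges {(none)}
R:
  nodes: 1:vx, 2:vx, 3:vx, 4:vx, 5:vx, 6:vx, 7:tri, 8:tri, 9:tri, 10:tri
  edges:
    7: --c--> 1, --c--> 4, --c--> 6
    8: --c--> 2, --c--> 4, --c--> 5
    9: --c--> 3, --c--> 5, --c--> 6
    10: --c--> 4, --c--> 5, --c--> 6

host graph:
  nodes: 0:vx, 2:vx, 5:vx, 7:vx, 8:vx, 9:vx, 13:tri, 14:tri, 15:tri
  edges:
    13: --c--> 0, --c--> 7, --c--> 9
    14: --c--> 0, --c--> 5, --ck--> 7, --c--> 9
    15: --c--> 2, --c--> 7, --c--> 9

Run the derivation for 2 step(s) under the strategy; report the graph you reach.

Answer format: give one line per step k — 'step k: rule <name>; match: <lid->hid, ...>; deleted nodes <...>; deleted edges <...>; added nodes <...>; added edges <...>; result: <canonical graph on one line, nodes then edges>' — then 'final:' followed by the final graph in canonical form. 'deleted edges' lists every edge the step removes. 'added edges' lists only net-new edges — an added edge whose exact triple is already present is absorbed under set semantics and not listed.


step 1: rule r1; match: 0->13, 1->0, 2->7, 3->9; deleted nodes 13; deleted edges (13,0,c); (13,7,c); (13,9,c); added nodes 16, 17, 18, 19, 20, 21, 22; added edges (19,0,c); (19,16,c); (19,18,c); (20,7,c); (20,16,c); (20,17,c); (21,9,c); (21,17,c); (21,18,c); (22,16,c); (22,17,c); (22,18,c); result: nodes: 0:vx, 2:vx, 5:vx, 7:vx, 8:vx, 9:vx, 14:tri, 15:tri, 16:vx, 17:vx, 18:vx, 19:tri, 20:tri, 21:tri, 22:tri edges: (14,0,c); (14,5,c); (14,7,ck); (14,9,c); (15,2,c); (15,7,c); (15,9,c); (19,0,c); (19,16,c); (19,18,c); (20,7,c); (20,16,c); (20,17,c); (21,9,c); (21,17,c); (21,18,c); (22,16,c); (22,17,c); (22,18,c)
step 2: rule r1; match: 0->15, 1->2, 2->7, 3->9; deleted nodes 15; deleted edges (15,2,c); (15,7,c); (15,9,c); added nodes 23, 24, 25, 26, 27, 28, 29; added edges (26,2,c); (26,23,c); (26,25,c); (27,7,c); (27,23,c); (27,24,c); (28,9,c); (28,24,c); (28,25,c); (29,23,c); (29,24,c); (29,25,c); result: nodes: 0:vx, 2:vx, 5:vx, 7:vx, 8:vx, 9:vx, 14:tri, 16:vx, 17:vx, 18:vx, 19:tri, 20:tri, 21:tri, 22:tri, 23:vx, 24:vx, 25:vx, 26:tri, 27:tri, 28:tri, 29:tri edges: (14,0,c); (14,5,c); (14,7,ck); (14,9,c); (19,0,c); (19,16,c); (19,18,c); (20,7,c); (20,16,c); (20,17,c); (21,9,c); (21,17,c); (21,18,c); (22,16,c); (22,17,c); (22,18,c); (26,2,c); (26,23,c); (26,25,c); (27,7,c); (27,23,c); (27,24,c); (28,9,c); (28,24,c); (28,25,c); (29,23,c); (29,24,c); (29,25,c)
final:
nodes: 0:vx, 2:vx, 5:vx, 7:vx, 8:vx, 9:vx, 14:tri, 16:vx, 17:vx, 18:vx, 19:tri, 20:tri, 21:tri, 22:tri, 23:vx, 24:vx, 25:vx, 26:tri, 27:tri, 28:tri, 29:tri
edges: (14,0,c); (14,5,c); (14,7,ck); (14,9,c); (19,0,c); (19,16,c); (19,18,c); (20,7,c); (20,16,c); (20,17,c); (21,9,c); (21,17,c); (21,18,c); (22,16,c); (22,17,c); (22,18,c); (26,2,c); (26,23,c); (26,25,c); (27,7,c); (27,23,c); (27,24,c); (28,9,c); (28,24,c); (28,25,c); (29,23,c); (29,24,c); (29,25,c)


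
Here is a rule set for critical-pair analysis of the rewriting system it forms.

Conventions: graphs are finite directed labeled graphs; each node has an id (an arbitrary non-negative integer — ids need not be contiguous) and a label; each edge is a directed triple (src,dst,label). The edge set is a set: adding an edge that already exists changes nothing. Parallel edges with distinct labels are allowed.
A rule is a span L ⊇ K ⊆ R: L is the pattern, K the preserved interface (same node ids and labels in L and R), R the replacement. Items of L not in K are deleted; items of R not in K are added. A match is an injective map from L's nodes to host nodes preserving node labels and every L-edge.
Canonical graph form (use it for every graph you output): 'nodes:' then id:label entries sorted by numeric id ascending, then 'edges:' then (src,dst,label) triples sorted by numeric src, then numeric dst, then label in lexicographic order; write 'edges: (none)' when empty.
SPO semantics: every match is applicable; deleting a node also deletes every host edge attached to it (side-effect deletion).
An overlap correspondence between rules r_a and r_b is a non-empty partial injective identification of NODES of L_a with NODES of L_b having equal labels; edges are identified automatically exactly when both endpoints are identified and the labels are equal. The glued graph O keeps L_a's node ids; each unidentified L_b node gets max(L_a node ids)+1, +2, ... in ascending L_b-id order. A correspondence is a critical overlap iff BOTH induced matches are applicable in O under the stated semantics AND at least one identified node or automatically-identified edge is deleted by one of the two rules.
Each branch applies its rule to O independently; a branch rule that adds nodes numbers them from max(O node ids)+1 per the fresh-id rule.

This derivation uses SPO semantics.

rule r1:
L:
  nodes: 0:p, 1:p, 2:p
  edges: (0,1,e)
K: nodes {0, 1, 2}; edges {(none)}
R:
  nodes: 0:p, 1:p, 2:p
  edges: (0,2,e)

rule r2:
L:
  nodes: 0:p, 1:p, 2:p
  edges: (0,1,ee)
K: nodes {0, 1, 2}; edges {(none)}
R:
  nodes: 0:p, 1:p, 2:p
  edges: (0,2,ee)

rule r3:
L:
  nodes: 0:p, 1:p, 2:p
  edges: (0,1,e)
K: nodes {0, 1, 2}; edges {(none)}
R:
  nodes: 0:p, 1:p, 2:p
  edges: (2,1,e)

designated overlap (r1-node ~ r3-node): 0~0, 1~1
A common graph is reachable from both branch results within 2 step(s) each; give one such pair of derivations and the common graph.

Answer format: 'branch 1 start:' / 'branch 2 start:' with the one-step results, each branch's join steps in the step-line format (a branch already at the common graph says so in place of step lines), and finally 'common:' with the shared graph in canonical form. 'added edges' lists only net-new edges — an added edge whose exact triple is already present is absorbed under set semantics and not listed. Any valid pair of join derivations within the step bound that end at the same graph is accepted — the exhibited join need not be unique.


branch 1 start:
nodes: 0:p, 1:p, 2:p, 3:p
edges: (0,2,e)
branch 2 start:
nodes: 0:p, 1:p, 2:p, 3:p
edges: (3,1,e)
branch 1 step 1: rule r1; match: 0->0, 1->2, 2->1; deleted nodes (none); deleted edges (0,2,e); added nodes (none); added edges (0,1,e); result: nodes: 0:p, 1:p, 2:p, 3:p edges: (0,1,e)
branch 2 step 1: rule r3; match: 0->3, 1->1, 2->0; deleted nodes (none); deleted edges (3,1,e); added nodes (none); added edges (0,1,e); result: nodes: 0:p, 1:p, 2:p, 3:p edges: (0,1,e)
common:
nodes: 0:p, 1:p, 2:p, 3:p
edges: (0,1,e)


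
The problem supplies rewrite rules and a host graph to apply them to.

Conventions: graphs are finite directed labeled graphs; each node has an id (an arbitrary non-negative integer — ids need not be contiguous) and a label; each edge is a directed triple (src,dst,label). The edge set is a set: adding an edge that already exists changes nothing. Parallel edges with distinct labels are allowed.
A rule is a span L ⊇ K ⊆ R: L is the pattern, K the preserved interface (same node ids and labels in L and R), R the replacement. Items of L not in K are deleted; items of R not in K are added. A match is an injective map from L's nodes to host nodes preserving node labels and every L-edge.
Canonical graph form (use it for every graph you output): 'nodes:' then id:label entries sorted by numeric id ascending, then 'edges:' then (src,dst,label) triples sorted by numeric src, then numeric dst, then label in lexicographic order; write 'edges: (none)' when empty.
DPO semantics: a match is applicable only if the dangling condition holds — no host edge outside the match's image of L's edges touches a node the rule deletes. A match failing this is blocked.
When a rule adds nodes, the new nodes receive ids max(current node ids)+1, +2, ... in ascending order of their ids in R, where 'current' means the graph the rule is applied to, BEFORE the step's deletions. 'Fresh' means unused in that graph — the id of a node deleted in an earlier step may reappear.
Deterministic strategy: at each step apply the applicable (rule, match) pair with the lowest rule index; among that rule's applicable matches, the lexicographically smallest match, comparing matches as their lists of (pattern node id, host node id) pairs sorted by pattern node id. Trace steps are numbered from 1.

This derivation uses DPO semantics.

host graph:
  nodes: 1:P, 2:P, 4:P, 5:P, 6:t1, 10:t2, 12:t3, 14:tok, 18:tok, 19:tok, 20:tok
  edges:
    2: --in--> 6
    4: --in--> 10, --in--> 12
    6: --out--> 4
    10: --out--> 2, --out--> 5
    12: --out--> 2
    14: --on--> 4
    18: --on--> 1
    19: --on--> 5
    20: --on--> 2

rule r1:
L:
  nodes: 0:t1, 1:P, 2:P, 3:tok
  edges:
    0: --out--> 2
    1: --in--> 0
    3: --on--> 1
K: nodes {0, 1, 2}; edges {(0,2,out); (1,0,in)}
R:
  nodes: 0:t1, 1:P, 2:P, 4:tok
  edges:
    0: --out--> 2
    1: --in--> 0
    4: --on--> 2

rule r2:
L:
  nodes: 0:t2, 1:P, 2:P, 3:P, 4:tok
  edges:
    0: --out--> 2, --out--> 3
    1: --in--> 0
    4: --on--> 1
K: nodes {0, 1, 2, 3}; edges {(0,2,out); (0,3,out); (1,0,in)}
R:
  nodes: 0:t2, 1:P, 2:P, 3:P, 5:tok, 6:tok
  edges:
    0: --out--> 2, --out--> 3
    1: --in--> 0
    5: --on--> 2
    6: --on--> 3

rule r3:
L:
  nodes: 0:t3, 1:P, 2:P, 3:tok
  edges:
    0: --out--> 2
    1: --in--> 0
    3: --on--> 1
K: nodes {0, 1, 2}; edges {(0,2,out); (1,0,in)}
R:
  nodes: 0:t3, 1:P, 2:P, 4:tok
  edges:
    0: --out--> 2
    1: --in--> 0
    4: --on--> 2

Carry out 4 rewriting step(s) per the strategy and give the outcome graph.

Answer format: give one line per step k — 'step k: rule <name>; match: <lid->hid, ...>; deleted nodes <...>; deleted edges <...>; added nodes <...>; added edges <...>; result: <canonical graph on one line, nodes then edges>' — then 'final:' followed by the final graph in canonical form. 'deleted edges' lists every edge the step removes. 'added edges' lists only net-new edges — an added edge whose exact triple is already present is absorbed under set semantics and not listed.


step 1: rule r1; match: 0->6, 1->2, 2->4, 3->20; deleted nodes 20; deleted edges (20,2,on); added nodes 21; added edges (21,4,on); result: nodes: 1:P, 2:P, 4:P, 5:P, 6:t1, 10:t2, 12:t3, 14:tok, 18:tok, 19:tok, 21:tok edges: (2,6,in); (4,10,in); (4,12,in); (6,4,out); (10,2,out); (10,5,out); (12,2,out); (14,4,on); (18,1,on); (19,5,on); (21,4,on)
step 2: rule r2; match: 0->10, 1->4, 2->2, 3->5, 4->14; deleted nodes 14; deleted edges (14,4,on); added nodes 22, 23; added edges (22,2,on); (23,5,on); result: nodes: 1:P, 2:P, 4:P, 5:P, 6:t1, 10:t2, 12:t3, 18:tok, 19:tok, 21:tok, 22:tok, 23:tok edges: (2,6,in); (4,10,in); (4,12,in); (6,4,out); (10,2,out); (10,5,out); (12,2,out); (18,1,on); (19,5,on); (21,4,on); (22,2,on); (23,5,on)
step 3: rule r1; match: 0->6, 1->2, 2->4, 3->22; deleted nodes 22; deleted edges (22,2,on); added nodes 24; added edges (24,4,on); result: nodes: 1:P, 2:P, 4:P, 5:P, 6:t1, 10:t2, 12:t3, 18:tok, 19:tok, 21:tok, 23:tok, 24:tok edges: (2,6,in); (4,10,in); (4,12,in); (6,4,out); (10,2,out); (10,5,out); (12,2,out); (18,1,on); (19,5,on); (21,4,on); (23,5,on); (24,4,on)
step 4: rule r2; match: 0->10, 1->4, 2->2, 3->5, 4->21; deleted nodes 21; deleted edges (21,4,on); added nodes 25, 26; added edges (25,2,on); (26,5,on); result: nodes: 1:P, 2:P, 4:P, 5:P, 6:t1, 10:t2, 12:t3, 18:tok, 19:tok, 23:tok, 24:tok, 25:tok, 26:tok edges: (2,6,in); (4,10,in); (4,12,in); (6,4,out); (10,2,out); (10,5,out); (12,2,out); (18,1,on); (19,5,on); (23,5,on); (24,4,on); (25,2,on); (26,5,on)
final:
nodes: 1:P, 2:P, 4:P, 5:P, 6:t1, 10:t2, 12:t3, 18:tok, 19:tok, 23:tok, 24:tok, 25:tok, 26:tok
edges: (2,6,in); (4,10,in); (4,12,in); (6,4,out); (10,2,out); (10,5,out); (12,2,out); (18,1,on); (19,5,on); (23,5,on); (24,4,on); (25,2,on); (26,5,on)
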